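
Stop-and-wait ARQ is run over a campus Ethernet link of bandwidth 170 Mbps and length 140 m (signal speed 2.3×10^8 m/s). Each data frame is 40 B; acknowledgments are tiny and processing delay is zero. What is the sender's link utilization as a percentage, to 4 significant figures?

60.73 %

t_tx = L/R = 320/170000000 = 1.88235e-06 s.
t_prop = 140/2.3e+08 = 6.08696e-07 s; RTT = 1.21739e-06 s.
Cycle = t_tx + RTT = 3.09974e-06 s.
Utilization = t_tx / cycle = 1.88235e-06/3.09974e-06 = 60.73 %.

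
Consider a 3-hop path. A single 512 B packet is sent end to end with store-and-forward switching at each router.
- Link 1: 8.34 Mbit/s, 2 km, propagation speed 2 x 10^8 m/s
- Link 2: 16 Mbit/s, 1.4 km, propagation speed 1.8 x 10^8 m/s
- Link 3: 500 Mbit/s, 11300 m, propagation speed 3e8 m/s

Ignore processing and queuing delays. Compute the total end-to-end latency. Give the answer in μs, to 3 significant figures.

811 μs

L = 512 × 8 = 4096 bits.
Transmission delays (L/R per hop): 491.127, 256, 8.192 μs; sum = 755.319 μs.
Propagation delays (d/s per hop): 10, 7.77778, 37.6667 μs; sum = 55.4444 μs.
End-to-end = 811 μs.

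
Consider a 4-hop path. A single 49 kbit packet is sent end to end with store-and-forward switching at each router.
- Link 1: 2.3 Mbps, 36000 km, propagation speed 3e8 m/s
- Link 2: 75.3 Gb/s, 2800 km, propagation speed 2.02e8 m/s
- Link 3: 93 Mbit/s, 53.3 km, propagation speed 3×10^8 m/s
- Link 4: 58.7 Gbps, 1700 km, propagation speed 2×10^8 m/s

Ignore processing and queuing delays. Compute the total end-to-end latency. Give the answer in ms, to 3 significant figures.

L = 49000 bits.
Transmission delays (L/R per hop): 21.3043, 0.00065073, 0.526882, 0.000834753 ms; sum = 21.8327 ms.
Propagation delays (d/s per hop): 120, 13.8614, 0.177667, 8.5 ms; sum = 142.539 ms.
End-to-end = 164 ms.

164 ms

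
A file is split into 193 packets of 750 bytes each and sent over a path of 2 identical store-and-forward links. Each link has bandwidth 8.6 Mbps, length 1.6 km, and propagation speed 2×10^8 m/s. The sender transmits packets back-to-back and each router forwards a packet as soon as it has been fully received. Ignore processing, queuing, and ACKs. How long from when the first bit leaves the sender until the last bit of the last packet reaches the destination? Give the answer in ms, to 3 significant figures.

135 ms

Per-hop transmission t_tx = L/R = 6000/8600000 = 0.697674 ms.
Per-hop propagation t_prop = 1600/200000000 = 0.008 ms.
Pipeline fill: first packet needs 2·t_tx to clear all hops; remaining 192 packets each add one t_tx.
Total = (2+193-1)·t_tx + 2·t_prop = 194·0.697674 + 2·0.008 = 135 ms.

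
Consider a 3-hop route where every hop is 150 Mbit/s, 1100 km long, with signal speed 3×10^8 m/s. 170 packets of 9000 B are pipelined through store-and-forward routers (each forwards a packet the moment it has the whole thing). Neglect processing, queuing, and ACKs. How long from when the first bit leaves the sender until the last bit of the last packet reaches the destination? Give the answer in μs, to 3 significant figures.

93600 μs

Per-hop transmission t_tx = L/R = 72000/150000000 = 480 μs.
Per-hop propagation t_prop = 1100000/300000000 = 3666.67 μs.
Pipeline fill: first packet needs 3·t_tx to clear all hops; remaining 169 packets each add one t_tx.
Total = (3+170-1)·t_tx + 3·t_prop = 172·480 + 3·3666.67 = 93600 μs.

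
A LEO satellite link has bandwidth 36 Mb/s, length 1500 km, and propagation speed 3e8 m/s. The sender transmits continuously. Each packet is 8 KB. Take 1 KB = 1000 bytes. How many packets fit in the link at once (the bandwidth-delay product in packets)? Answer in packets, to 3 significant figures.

Propagation delay = 1500000 / 300000000 = 0.005 s.
BDP = R × t_prop = 36000000 × 0.005 = 180000 bits.
In packets of 64000 bits: 2.81 packets.

2.81 packets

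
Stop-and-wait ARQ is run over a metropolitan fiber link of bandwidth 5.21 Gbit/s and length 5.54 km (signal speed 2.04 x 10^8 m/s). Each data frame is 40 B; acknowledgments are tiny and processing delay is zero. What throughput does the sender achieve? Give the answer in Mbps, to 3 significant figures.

t_tx = L/R = 320/5210000000 = 6.14203e-08 s.
t_prop = 5540/204000000 = 2.71569e-05 s; RTT = 5.43137e-05 s.
Cycle = t_tx + RTT = 5.43751e-05 s.
Throughput = L / cycle = 320 / 5.43751e-05 = 5.89 Mbps.

5.89 Mbps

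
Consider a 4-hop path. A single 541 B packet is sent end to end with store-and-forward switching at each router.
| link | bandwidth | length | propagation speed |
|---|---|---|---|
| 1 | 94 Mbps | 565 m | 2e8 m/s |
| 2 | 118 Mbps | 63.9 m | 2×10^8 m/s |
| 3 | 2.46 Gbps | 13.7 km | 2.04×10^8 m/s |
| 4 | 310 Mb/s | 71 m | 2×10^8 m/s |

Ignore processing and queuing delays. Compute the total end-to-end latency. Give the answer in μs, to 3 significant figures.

169 μs

L = 541 × 8 = 4328 bits.
Transmission delays (L/R per hop): 46.0426, 36.678, 1.75935, 13.9613 μs; sum = 98.4412 μs.
Propagation delays (d/s per hop): 2.825, 0.3195, 67.1569, 0.355 μs; sum = 70.6564 μs.
End-to-end = 169 μs.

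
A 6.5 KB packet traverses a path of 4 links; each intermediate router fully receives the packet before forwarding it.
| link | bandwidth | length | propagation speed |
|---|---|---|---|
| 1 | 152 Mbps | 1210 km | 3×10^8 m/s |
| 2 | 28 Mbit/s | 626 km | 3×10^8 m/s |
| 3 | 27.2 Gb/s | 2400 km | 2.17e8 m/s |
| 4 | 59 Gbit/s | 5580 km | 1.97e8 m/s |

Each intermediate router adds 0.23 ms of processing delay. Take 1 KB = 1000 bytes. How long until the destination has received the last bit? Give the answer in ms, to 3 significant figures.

L = 52000 bits.
Transmission delays (L/R per hop): 0.342105, 1.85714, 0.00191176, 0.000881356 ms; sum = 2.20204 ms.
Propagation delays (d/s per hop): 4.03333, 2.08667, 11.0599, 28.3249 ms; sum = 45.5048 ms.
Processing at 3 router(s): 3 × 0.23 ms = 0.69 ms.
End-to-end = 48.4 ms.

48.4 ms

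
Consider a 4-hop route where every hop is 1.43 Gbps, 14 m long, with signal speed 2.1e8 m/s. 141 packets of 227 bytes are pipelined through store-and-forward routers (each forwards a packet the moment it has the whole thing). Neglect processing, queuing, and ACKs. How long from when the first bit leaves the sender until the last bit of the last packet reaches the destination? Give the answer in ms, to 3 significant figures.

Per-hop transmission t_tx = L/R = 1816/1430000000 = 0.00126993 ms.
Per-hop propagation t_prop = 14/210000000 = 6.66667e-05 ms.
Pipeline fill: first packet needs 4·t_tx to clear all hops; remaining 140 packets each add one t_tx.
Total = (4+141-1)·t_tx + 4·t_prop = 144·0.00126993 + 4·6.66667e-05 = 0.183 ms.

0.183 ms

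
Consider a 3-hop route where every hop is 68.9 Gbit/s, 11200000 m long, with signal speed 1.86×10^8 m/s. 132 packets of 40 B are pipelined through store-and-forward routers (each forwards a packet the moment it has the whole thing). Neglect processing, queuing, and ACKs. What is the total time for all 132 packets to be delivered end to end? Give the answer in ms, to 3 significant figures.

181 ms

Per-hop transmission t_tx = L/R = 320/68900000000 = 4.64441e-06 ms.
Per-hop propagation t_prop = 11200000/186000000 = 60.2151 ms.
Pipeline fill: first packet needs 3·t_tx to clear all hops; remaining 131 packets each add one t_tx.
Total = (3+132-1)·t_tx + 3·t_prop = 134·4.64441e-06 + 3·60.2151 = 181 ms.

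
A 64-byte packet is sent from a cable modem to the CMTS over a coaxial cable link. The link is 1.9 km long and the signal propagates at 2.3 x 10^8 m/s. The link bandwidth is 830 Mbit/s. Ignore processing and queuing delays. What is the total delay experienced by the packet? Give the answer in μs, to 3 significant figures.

L = 64 × 8 = 512 bits.
Transmission delay = L/R = 512 / 830000000 = 0.616867 μs.
Propagation delay = d/s = 1900 m / 2.3e+08 m/s = 8.26087 μs.
Total = 8.88 μs.

8.88 μs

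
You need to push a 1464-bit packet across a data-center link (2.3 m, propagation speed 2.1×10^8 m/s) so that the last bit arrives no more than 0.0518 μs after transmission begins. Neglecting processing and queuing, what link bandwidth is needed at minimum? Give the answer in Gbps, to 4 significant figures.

Propagation delay = 2.3 / 210000000 = 0.0109524 μs.
Transmission budget = 0.0518 − 0.0109524 = 0.0408476 μs.
R ≥ L / t_tx = 1464 bits / 4.08476e-08 s = 35.84 Gbps.

35.84 Gbps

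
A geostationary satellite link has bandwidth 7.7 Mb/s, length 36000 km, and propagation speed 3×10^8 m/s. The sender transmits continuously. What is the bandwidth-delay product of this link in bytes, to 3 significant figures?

Propagation delay = 36000000 / 300000000 = 0.12 s.
BDP = R × t_prop = 7700000 × 0.12 = 924000 bits.
In bytes: 924000/8 = 116000 bytes.

116000 bytes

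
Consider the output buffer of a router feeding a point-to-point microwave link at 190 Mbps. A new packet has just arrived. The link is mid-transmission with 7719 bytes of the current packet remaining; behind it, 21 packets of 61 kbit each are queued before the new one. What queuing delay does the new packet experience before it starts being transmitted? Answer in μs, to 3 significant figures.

7070 μs

Each queued packet: L/R = 61000/190000000 = 321.053 μs.
21 queued → 6742.11 μs.
Plus remaining 61752 bits of current packet: 325.011 μs.
Queuing delay = 7070 μs.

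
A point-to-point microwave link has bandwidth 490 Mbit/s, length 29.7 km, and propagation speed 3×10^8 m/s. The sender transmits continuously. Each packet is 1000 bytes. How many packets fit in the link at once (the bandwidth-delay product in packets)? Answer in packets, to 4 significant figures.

Propagation delay = 29700 / 300000000 = 9.9e-05 s.
BDP = R × t_prop = 490000000 × 9.9e-05 = 48510 bits.
In packets of 8000 bits: 6.064 packets.

6.064 packets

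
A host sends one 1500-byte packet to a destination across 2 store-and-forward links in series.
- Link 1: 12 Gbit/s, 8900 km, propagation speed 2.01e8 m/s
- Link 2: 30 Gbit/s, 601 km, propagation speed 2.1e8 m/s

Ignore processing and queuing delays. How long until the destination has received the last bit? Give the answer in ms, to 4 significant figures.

47.14 ms

L = 1500 × 8 = 12000 bits.
Transmission delays (L/R per hop): 0.001, 0.0004 ms; sum = 0.0014 ms.
Propagation delays (d/s per hop): 44.2786, 2.8619 ms; sum = 47.1405 ms.
End-to-end = 47.14 ms.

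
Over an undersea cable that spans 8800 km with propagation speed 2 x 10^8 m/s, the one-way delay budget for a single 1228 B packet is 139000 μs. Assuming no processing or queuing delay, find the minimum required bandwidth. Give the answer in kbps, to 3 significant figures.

103 kbps

L = 9824 bits.
Propagation delay = 8800000 / 200000000 = 44000 μs.
Transmission budget = 139000 − 44000 = 95000 μs.
R ≥ L / t_tx = 9824 bits / 0.095 s = 103 kbps.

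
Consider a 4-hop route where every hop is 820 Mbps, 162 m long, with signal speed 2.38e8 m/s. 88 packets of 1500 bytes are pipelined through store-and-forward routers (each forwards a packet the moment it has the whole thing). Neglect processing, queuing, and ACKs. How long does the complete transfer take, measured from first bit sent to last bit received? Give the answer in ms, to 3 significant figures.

1.33 ms

Per-hop transmission t_tx = L/R = 12000/820000000 = 0.0146341 ms.
Per-hop propagation t_prop = 162/238000000 = 0.000680672 ms.
Pipeline fill: first packet needs 4·t_tx to clear all hops; remaining 87 packets each add one t_tx.
Total = (4+88-1)·t_tx + 4·t_prop = 91·0.0146341 + 4·0.000680672 = 1.33 ms.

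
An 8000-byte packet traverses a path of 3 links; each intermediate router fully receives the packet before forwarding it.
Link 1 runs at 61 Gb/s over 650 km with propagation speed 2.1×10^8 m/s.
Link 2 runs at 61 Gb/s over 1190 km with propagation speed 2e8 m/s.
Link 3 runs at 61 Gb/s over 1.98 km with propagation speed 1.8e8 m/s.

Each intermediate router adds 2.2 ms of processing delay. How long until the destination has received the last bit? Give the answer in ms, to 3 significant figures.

13.5 ms

L = 8000 × 8 = 64000 bits.
Transmission delay per hop = L/R = 64000/61000000000 = 0.00104918 ms; 3 hops → 0.00314754 ms.
Propagation delays (d/s per hop): 3.09524, 5.95, 0.011 ms; sum = 9.05624 ms.
Processing at 2 router(s): 2 × 2.2 ms = 4.4 ms.
End-to-end = 13.5 ms.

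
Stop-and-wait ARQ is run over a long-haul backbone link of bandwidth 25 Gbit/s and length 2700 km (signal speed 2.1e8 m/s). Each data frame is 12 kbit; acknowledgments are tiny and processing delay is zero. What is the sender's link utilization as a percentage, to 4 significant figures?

0.001867 %

t_tx = L/R = 12000/25000000000 = 4.8e-07 s.
t_prop = 2700000/210000000 = 0.0128571 s; RTT = 0.0257143 s.
Cycle = t_tx + RTT = 0.0257148 s.
Utilization = t_tx / cycle = 4.8e-07/0.0257148 = 0.001867 %.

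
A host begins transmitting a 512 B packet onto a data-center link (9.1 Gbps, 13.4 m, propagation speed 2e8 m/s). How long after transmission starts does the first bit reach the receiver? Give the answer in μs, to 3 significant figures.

First bit experiences only propagation delay: d/s = 13.4/200000000 = 0.0670 μs.

0.0670 μs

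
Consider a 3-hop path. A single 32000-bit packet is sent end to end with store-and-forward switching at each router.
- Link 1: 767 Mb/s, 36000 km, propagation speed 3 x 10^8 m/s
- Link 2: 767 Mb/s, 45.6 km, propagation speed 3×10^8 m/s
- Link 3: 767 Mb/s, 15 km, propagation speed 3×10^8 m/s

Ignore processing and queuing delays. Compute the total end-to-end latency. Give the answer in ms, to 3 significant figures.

120 ms

Transmission delay per hop = L/R = 32000/767000000 = 0.041721 ms; 3 hops → 0.125163 ms.
Propagation delays (d/s per hop): 120, 0.152, 0.05 ms; sum = 120.202 ms.
End-to-end = 120 ms.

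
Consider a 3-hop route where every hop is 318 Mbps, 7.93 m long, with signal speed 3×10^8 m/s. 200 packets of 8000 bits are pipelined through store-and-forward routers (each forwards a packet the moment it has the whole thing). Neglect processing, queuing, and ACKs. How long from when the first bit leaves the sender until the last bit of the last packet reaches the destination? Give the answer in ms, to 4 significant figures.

Per-hop transmission t_tx = L/R = 8000/318000000 = 0.0251572 ms.
Per-hop propagation t_prop = 7.93/300000000 = 2.64333e-05 ms.
Pipeline fill: first packet needs 3·t_tx to clear all hops; remaining 199 packets each add one t_tx.
Total = (3+200-1)·t_tx + 3·t_prop = 202·0.0251572 + 3·2.64333e-05 = 5.082 ms.

5.082 ms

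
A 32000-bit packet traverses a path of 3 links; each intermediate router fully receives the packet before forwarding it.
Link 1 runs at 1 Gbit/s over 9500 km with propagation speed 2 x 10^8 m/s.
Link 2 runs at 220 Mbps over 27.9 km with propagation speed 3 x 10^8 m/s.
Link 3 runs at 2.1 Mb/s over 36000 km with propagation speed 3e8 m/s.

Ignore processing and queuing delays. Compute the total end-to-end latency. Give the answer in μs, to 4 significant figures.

183000 μs

Transmission delays (L/R per hop): 32, 145.455, 15238.1 μs; sum = 15415.5 μs.
Propagation delays (d/s per hop): 47500, 93, 120000 μs; sum = 167593 μs.
End-to-end = 183000 μs.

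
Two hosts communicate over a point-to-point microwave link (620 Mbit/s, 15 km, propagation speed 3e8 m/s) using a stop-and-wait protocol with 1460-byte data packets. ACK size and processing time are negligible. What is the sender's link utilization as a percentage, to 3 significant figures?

15.9 %

t_tx = L/R = 11680/620000000 = 1.88387e-05 s.
t_prop = 15000/300000000 = 5e-05 s; RTT = 0.0001 s.
Cycle = t_tx + RTT = 0.000118839 s.
Utilization = t_tx / cycle = 1.88387e-05/0.000118839 = 15.9 %.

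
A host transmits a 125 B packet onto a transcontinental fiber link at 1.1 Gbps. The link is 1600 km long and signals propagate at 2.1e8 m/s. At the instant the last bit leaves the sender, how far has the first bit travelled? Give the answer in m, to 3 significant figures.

191 m

t_tx = L/R = 1000/1100000000 = 9.09091e-07 s.
Distance = s × t_tx = 210000000 × 9.09091e-07 = 191 m.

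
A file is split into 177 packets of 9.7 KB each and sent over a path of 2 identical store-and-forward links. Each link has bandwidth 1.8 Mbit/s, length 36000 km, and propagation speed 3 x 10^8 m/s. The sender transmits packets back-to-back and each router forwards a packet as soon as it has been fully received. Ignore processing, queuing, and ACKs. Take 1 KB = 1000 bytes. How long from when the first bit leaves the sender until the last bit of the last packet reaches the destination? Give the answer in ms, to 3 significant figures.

7910 ms

Per-hop transmission t_tx = L/R = 77600/1800000 = 43.1111 ms.
Per-hop propagation t_prop = 36000000/300000000 = 120 ms.
Pipeline fill: first packet needs 2·t_tx to clear all hops; remaining 176 packets each add one t_tx.
Total = (2+177-1)·t_tx + 2·t_prop = 178·43.1111 + 2·120 = 7910 ms.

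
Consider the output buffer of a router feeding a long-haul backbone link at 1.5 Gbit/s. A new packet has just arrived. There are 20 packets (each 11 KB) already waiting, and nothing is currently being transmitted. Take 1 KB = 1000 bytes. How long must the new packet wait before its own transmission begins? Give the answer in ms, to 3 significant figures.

Each queued packet: L/R = 88000/1500000000 = 0.0586667 ms.
20 queued → 1.17333 ms.
Queuing delay = 1.17 ms.

1.17 ms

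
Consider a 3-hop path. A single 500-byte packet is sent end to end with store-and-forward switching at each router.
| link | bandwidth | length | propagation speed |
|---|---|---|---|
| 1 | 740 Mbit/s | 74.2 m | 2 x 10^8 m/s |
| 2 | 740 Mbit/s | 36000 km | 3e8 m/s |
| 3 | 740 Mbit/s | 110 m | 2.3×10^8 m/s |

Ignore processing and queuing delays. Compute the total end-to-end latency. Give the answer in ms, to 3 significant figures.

120 ms

L = 500 × 8 = 4000 bits.
Transmission delay per hop = L/R = 4000/740000000 = 0.00540541 ms; 3 hops → 0.0162162 ms.
Propagation delays (d/s per hop): 0.000371, 120, 0.000478261 ms; sum = 120.001 ms.
End-to-end = 120 ms.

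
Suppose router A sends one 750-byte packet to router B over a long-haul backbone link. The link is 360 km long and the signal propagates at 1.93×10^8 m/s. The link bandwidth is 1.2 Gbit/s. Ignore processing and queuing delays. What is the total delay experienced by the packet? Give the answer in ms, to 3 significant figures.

L = 750 × 8 = 6000 bits.
Transmission delay = L/R = 6000 / 1200000000 = 0.005 ms.
Propagation delay = d/s = 360000 m / 193000000 m/s = 1.86528 ms.
Total = 1.87 ms.

1.87 ms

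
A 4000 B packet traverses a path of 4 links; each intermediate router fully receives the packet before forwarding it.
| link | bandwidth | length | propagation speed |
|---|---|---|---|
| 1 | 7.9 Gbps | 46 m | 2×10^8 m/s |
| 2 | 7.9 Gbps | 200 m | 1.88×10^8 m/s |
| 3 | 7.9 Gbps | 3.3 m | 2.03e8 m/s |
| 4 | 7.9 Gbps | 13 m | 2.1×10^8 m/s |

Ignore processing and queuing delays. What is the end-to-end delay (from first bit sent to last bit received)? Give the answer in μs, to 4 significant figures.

L = 4000 × 8 = 32000 bits.
Transmission delay per hop = L/R = 32000/7900000000 = 4.05063 μs; 4 hops → 16.2025 μs.
Propagation delays (d/s per hop): 0.23, 1.06383, 0.0162562, 0.0619048 μs; sum = 1.37199 μs.
End-to-end = 17.57 μs.

17.57 μs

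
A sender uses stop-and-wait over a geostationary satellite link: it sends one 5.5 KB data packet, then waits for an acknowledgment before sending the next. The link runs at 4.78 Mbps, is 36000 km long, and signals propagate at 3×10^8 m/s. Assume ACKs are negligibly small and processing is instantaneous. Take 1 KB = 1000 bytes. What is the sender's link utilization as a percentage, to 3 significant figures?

3.69 %

t_tx = L/R = 44000/4780000 = 0.00920502 s.
t_prop = 36000000/300000000 = 0.12 s; RTT = 0.24 s.
Cycle = t_tx + RTT = 0.249205 s.
Utilization = t_tx / cycle = 0.00920502/0.249205 = 3.69 %.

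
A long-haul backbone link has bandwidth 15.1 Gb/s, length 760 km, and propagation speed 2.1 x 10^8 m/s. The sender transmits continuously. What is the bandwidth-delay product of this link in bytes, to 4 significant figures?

6831000 bytes

Propagation delay = 760000 / 210000000 = 0.00361905 s.
BDP = R × t_prop = 15100000000 × 0.00361905 = 54647600 bits.
In bytes: 54647600/8 = 6831000 bytes.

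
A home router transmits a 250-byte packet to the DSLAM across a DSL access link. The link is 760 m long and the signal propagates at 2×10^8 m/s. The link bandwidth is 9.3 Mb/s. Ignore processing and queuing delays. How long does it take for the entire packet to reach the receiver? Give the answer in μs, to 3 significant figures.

219 μs

L = 250 × 8 = 2000 bits.
Transmission delay = L/R = 2000 / 9300000 = 215.054 μs.
Propagation delay = d/s = 760 m / 200000000 m/s = 3.8 μs.
Total = 219 μs.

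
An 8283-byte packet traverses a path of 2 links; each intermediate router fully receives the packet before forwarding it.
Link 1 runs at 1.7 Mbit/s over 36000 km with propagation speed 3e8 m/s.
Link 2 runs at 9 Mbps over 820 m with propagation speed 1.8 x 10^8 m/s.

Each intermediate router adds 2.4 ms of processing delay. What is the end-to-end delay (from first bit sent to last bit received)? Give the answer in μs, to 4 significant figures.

168700 μs

L = 8283 × 8 = 66264 bits.
Transmission delays (L/R per hop): 38978.8, 7362.67 μs; sum = 46341.5 μs.
Propagation delays (d/s per hop): 120000, 4.55556 μs; sum = 120005 μs.
Processing at 1 router(s): 1 × 2.4 ms = 2400 μs.
End-to-end = 168700 μs.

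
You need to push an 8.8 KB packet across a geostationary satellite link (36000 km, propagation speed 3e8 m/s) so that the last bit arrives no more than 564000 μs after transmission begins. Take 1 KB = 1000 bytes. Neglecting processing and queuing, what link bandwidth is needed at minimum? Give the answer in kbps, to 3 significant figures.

159 kbps

L = 70400 bits.
Propagation delay = 36000000 / 300000000 = 120000 μs.
Transmission budget = 564000 − 120000 = 444000 μs.
R ≥ L / t_tx = 70400 bits / 0.444 s = 159 kbps.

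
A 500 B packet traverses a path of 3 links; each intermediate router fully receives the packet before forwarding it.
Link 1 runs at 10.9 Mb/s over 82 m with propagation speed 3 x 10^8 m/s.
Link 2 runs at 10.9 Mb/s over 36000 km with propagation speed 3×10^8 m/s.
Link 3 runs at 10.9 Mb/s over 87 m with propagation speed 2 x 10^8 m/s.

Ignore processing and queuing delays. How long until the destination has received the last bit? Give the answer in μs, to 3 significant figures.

121000 μs

L = 500 × 8 = 4000 bits.
Transmission delay per hop = L/R = 4000/10900000 = 366.972 μs; 3 hops → 1100.92 μs.
Propagation delays (d/s per hop): 0.273333, 120000, 0.435 μs; sum = 120001 μs.
End-to-end = 121000 μs.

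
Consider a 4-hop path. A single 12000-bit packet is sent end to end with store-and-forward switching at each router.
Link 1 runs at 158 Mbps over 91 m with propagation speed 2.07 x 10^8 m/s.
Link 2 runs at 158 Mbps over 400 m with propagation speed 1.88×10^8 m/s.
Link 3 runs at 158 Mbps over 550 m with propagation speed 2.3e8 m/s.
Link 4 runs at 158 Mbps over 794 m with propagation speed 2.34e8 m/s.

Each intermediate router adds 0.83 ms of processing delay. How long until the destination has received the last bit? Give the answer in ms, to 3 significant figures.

2.80 ms

Transmission delay per hop = L/R = 12000/158000000 = 0.0759494 ms; 4 hops → 0.303797 ms.
Propagation delays (d/s per hop): 0.000439614, 0.00212766, 0.0023913, 0.00339316 ms; sum = 0.00835174 ms.
Processing at 3 router(s): 3 × 0.83 ms = 2.49 ms.
End-to-end = 2.80 ms.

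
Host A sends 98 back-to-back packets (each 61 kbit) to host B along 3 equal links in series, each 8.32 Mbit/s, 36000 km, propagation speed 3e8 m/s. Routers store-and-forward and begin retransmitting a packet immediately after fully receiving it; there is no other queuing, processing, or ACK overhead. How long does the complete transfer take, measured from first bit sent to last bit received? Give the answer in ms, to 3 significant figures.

Per-hop transmission t_tx = L/R = 61000/8320000 = 7.33173 ms.
Per-hop propagation t_prop = 36000000/300000000 = 120 ms.
Pipeline fill: first packet needs 3·t_tx to clear all hops; remaining 97 packets each add one t_tx.
Total = (3+98-1)·t_tx + 3·t_prop = 100·7.33173 + 3·120 = 1090 ms.

1090 ms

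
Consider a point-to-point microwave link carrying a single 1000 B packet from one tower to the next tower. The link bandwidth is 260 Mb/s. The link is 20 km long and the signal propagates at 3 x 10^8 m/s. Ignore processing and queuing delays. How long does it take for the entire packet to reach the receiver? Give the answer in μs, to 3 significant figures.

97.4 μs

L = 1000 × 8 = 8000 bits.
Transmission delay = L/R = 8000 / 260000000 = 30.7692 μs.
Propagation delay = d/s = 20000 m / 300000000 m/s = 66.6667 μs.
Total = 97.4 μs.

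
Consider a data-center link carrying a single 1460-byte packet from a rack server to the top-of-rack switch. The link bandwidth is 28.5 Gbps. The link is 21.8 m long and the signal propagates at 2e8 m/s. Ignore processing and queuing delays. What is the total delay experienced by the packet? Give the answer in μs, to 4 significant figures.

0.5188 μs

L = 1460 × 8 = 11680 bits.
Transmission delay = L/R = 11680 / 28500000000 = 0.409825 μs.
Propagation delay = d/s = 21.8 m / 200000000 m/s = 0.109 μs.
Total = 0.5188 μs.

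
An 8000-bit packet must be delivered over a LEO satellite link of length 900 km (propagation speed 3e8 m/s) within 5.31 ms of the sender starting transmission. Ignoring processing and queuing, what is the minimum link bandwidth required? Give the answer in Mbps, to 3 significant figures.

3.46 Mbps

Propagation delay = 900000 / 300000000 = 3 ms.
Transmission budget = 5.31 − 3 = 2.31 ms.
R ≥ L / t_tx = 8000 bits / 0.00231 s = 3.46 Mbps.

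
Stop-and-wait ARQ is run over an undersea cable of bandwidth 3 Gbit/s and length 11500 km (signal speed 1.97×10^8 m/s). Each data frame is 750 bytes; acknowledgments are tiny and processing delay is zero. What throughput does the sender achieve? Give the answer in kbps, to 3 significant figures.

51.4 kbps

t_tx = L/R = 6000/3000000000 = 2e-06 s.
t_prop = 11500000/197000000 = 0.0583756 s; RTT = 0.116751 s.
Cycle = t_tx + RTT = 0.116753 s.
Throughput = L / cycle = 6000 / 0.116753 = 51.4 kbps.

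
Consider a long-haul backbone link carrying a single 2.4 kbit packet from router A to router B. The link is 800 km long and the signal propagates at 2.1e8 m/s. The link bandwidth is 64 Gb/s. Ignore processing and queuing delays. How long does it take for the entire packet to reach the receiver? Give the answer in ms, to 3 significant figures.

3.81 ms

L = 2400 bits.
Transmission delay = L/R = 2400 / 64000000000 = 3.75e-05 ms.
Propagation delay = d/s = 800000 m / 210000000 m/s = 3.80952 ms.
Total = 3.81 ms.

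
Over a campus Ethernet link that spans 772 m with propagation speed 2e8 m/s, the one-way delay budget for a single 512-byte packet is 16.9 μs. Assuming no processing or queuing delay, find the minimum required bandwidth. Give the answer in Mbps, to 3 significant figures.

L = 4096 bits.
Propagation delay = 772 / 200000000 = 3.86 μs.
Transmission budget = 16.9 − 3.86 = 13.04 μs.
R ≥ L / t_tx = 4096 bits / 1.304e-05 s = 314 Mbps.

314 Mbps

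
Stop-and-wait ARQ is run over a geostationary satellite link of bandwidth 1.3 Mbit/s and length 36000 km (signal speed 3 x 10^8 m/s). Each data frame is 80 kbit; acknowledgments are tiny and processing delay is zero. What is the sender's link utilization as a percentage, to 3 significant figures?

20.4 %

t_tx = L/R = 80000/1300000 = 0.0615385 s.
t_prop = 36000000/300000000 = 0.12 s; RTT = 0.24 s.
Cycle = t_tx + RTT = 0.301538 s.
Utilization = t_tx / cycle = 0.0615385/0.301538 = 20.4 %.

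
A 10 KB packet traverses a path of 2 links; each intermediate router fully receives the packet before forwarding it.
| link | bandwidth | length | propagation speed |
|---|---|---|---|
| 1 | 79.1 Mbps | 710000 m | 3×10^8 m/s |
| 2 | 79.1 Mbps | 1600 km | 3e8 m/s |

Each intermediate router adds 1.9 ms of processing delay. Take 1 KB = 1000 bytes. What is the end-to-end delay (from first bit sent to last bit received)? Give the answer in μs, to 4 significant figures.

11620 μs

L = 80000 bits.
Transmission delay per hop = L/R = 80000/79100000 = 1011.38 μs; 2 hops → 2022.76 μs.
Propagation delays (d/s per hop): 2366.67, 5333.33 μs; sum = 7700 μs.
Processing at 1 router(s): 1 × 1.9 ms = 1900 μs.
End-to-end = 11620 μs.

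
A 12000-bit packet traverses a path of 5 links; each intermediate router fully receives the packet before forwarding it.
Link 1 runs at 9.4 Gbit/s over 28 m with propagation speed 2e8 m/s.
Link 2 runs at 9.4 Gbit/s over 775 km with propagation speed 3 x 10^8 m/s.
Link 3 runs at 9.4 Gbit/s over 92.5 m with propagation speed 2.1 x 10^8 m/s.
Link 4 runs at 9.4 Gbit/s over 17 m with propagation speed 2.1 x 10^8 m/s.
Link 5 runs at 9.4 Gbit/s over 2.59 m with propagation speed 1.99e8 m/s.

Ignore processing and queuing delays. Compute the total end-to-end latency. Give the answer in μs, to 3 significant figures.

2590 μs

Transmission delay per hop = L/R = 12000/9400000000 = 1.2766 μs; 5 hops → 6.38298 μs.
Propagation delays (d/s per hop): 0.14, 2583.33, 0.440476, 0.0809524, 0.0130151 μs; sum = 2584.01 μs.
End-to-end = 2590 μs.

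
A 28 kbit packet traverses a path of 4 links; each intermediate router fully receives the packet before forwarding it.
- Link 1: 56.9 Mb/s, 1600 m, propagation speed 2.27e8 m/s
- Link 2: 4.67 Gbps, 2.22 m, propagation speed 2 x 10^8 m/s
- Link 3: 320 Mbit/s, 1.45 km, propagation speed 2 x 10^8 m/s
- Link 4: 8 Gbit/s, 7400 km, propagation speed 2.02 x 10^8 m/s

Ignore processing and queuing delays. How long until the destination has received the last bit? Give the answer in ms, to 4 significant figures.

L = 28000 bits.
Transmission delays (L/R per hop): 0.492091, 0.00599572, 0.0875, 0.0035 ms; sum = 0.589087 ms.
Propagation delays (d/s per hop): 0.00704846, 1.11e-05, 0.00725, 36.6337 ms; sum = 36.648 ms.
End-to-end = 37.24 ms.

37.24 ms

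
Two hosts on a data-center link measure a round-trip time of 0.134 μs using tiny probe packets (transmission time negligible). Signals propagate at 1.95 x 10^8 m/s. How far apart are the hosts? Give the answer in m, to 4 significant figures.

13.07 m

One-way propagation = RTT/2 = 0.067 μs.
d = s × t = 195000000 × 6.7e-08 = 13.07 m.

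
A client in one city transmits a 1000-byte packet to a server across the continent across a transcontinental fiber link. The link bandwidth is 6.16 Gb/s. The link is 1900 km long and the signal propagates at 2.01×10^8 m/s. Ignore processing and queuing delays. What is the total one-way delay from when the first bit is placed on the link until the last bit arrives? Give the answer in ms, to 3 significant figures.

9.45 ms

L = 1000 × 8 = 8000 bits.
Transmission delay = L/R = 8000 / 6160000000 = 0.0012987 ms.
Propagation delay = d/s = 1900000 m / 2.01e+08 m/s = 9.45274 ms.
Total = 9.45 ms.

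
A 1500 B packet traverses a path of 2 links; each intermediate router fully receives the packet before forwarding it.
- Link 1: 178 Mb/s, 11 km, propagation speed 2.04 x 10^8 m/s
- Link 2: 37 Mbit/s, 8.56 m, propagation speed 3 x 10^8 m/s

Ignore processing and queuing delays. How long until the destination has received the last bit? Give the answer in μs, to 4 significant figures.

L = 1500 × 8 = 12000 bits.
Transmission delays (L/R per hop): 67.4157, 324.324 μs; sum = 391.74 μs.
Propagation delays (d/s per hop): 53.9216, 0.0285333 μs; sum = 53.9501 μs.
End-to-end = 445.7 μs.

445.7 μs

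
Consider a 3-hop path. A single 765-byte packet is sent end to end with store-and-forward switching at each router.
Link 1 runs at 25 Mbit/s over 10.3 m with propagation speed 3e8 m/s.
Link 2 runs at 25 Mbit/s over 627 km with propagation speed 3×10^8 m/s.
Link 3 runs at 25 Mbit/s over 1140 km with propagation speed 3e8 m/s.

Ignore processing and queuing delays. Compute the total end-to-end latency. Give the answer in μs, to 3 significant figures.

L = 765 × 8 = 6120 bits.
Transmission delay per hop = L/R = 6120/25000000 = 244.8 μs; 3 hops → 734.4 μs.
Propagation delays (d/s per hop): 0.0343333, 2090, 3800 μs; sum = 5890.03 μs.
End-to-end = 6620 μs.

6620 μs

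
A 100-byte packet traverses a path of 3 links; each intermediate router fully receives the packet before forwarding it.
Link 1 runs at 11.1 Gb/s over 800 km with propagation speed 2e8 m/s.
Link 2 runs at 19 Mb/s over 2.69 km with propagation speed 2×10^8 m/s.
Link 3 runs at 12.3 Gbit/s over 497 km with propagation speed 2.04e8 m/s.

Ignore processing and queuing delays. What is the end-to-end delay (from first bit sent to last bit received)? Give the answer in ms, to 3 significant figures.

L = 100 × 8 = 800 bits.
Transmission delays (L/R per hop): 7.20721e-05, 0.0421053, 6.50407e-05 ms; sum = 0.0422424 ms.
Propagation delays (d/s per hop): 4, 0.01345, 2.43627 ms; sum = 6.44972 ms.
End-to-end = 6.49 ms.

6.49 ms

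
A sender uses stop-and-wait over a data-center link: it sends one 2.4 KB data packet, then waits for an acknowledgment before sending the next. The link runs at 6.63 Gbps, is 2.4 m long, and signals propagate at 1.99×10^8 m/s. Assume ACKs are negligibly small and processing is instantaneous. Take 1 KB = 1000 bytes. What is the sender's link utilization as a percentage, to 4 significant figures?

99.17 %

t_tx = L/R = 19200/6630000000 = 2.89593e-06 s.
t_prop = 2.4/199000000 = 1.20603e-08 s; RTT = 2.41206e-08 s.
Cycle = t_tx + RTT = 2.92005e-06 s.
Utilization = t_tx / cycle = 2.89593e-06/2.92005e-06 = 99.17 %.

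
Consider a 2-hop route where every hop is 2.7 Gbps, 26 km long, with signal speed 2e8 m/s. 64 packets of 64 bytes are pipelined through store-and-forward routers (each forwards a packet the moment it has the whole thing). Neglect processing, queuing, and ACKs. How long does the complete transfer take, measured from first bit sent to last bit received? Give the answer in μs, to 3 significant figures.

Per-hop transmission t_tx = L/R = 512/2700000000 = 0.18963 μs.
Per-hop propagation t_prop = 26000/200000000 = 130 μs.
Pipeline fill: first packet needs 2·t_tx to clear all hops; remaining 63 packets each add one t_tx.
Total = (2+64-1)·t_tx + 2·t_prop = 65·0.18963 + 2·130 = 272 μs.

272 μs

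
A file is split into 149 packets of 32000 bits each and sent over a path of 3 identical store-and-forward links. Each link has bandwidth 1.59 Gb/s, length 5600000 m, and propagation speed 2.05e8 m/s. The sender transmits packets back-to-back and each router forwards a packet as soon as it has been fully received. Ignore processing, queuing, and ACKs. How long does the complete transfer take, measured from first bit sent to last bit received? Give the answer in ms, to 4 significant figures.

84.99 ms

Per-hop transmission t_tx = L/R = 32000/1590000000 = 0.0201258 ms.
Per-hop propagation t_prop = 5600000/2.05e+08 = 27.3171 ms.
Pipeline fill: first packet needs 3·t_tx to clear all hops; remaining 148 packets each add one t_tx.
Total = (3+149-1)·t_tx + 3·t_prop = 151·0.0201258 + 3·27.3171 = 84.99 ms.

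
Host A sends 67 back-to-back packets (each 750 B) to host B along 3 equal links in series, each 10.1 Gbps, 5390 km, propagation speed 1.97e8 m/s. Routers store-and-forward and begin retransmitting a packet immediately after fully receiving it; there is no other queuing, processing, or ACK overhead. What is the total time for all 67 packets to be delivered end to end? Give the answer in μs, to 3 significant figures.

Per-hop transmission t_tx = L/R = 6000/10100000000 = 0.594059 μs.
Per-hop propagation t_prop = 5390000/197000000 = 27360.4 μs.
Pipeline fill: first packet needs 3·t_tx to clear all hops; remaining 66 packets each add one t_tx.
Total = (3+67-1)·t_tx + 3·t_prop = 69·0.594059 + 3·27360.4 = 82100 μs.

82100 μs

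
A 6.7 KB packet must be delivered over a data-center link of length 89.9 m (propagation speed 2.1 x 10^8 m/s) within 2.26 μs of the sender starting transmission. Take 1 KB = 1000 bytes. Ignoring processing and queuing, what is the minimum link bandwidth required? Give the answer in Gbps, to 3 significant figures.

L = 53600 bits.
Propagation delay = 89.9 / 210000000 = 0.428095 μs.
Transmission budget = 2.26 − 0.428095 = 1.8319 μs.
R ≥ L / t_tx = 53600 bits / 1.8319e-06 s = 29.3 Gbps.

29.3 Gbps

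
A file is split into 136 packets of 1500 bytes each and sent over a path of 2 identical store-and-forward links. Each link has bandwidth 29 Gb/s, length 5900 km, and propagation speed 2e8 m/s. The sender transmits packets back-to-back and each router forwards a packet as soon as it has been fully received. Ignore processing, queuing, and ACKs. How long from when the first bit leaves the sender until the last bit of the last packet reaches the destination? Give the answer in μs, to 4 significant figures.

59060 μs

Per-hop transmission t_tx = L/R = 12000/29000000000 = 0.413793 μs.
Per-hop propagation t_prop = 5900000/200000000 = 29500 μs.
Pipeline fill: first packet needs 2·t_tx to clear all hops; remaining 135 packets each add one t_tx.
Total = (2+136-1)·t_tx + 2·t_prop = 137·0.413793 + 2·29500 = 59060 μs.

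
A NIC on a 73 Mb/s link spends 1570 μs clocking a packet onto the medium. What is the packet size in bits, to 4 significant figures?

114600 bits

L = R × t_tx = 73000000 b/s × 0.00157 s = 114610 bits.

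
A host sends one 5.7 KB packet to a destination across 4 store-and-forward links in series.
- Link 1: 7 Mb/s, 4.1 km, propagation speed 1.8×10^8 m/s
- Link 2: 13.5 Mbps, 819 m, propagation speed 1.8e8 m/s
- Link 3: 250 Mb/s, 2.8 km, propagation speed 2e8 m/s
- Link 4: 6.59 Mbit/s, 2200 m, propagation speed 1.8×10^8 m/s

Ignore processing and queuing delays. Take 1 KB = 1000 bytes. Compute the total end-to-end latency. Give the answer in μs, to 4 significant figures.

L = 45600 bits.
Transmission delays (L/R per hop): 6514.29, 3377.78, 182.4, 6919.58 μs; sum = 16994 μs.
Propagation delays (d/s per hop): 22.7778, 4.55, 14, 12.2222 μs; sum = 53.55 μs.
End-to-end = 17050 μs.

17050 μs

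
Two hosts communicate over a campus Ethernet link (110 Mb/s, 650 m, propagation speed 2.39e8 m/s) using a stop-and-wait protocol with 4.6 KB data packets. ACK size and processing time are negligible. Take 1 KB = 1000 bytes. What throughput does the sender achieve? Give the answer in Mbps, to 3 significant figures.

108 Mbps

t_tx = L/R = 36800/110000000 = 0.000334545 s.
t_prop = 650/239000000 = 2.71967e-06 s; RTT = 5.43933e-06 s.
Cycle = t_tx + RTT = 0.000339985 s.
Throughput = L / cycle = 36800 / 0.000339985 = 108 Mbps.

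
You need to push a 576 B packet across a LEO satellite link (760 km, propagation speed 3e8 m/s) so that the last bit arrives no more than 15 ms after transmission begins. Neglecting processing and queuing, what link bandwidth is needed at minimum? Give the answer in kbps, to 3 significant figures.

370 kbps

L = 4608 bits.
Propagation delay = 760000 / 300000000 = 2.53333 ms.
Transmission budget = 15 − 2.53333 = 12.4667 ms.
R ≥ L / t_tx = 4608 bits / 0.0124667 s = 370 kbps.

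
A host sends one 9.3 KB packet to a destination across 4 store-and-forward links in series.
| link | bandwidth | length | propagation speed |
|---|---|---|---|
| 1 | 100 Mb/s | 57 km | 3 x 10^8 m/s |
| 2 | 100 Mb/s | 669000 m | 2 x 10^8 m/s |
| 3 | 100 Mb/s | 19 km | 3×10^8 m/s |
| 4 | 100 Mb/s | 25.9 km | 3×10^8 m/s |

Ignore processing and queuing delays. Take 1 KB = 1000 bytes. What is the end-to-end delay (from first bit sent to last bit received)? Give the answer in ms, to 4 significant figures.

L = 74400 bits.
Transmission delay per hop = L/R = 74400/100000000 = 0.744 ms; 4 hops → 2.976 ms.
Propagation delays (d/s per hop): 0.19, 3.345, 0.0633333, 0.0863333 ms; sum = 3.68467 ms.
End-to-end = 6.661 ms.

6.661 ms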